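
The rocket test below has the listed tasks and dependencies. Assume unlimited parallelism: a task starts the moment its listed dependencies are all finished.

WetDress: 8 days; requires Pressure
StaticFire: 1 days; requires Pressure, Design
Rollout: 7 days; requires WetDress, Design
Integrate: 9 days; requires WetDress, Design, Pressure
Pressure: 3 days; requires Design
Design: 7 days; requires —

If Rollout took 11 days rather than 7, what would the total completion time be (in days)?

29

Baseline: Design→Pressure→WetDress→Integrate = 7+3+8+9 = 27 → 27 days.
The longest path through Rollout is only 25 days, so Rollout has float 2.
Now Design→Pressure→WetDress→Rollout = 7+3+8+11 = 29 is longest, so the finish becomes 29 days.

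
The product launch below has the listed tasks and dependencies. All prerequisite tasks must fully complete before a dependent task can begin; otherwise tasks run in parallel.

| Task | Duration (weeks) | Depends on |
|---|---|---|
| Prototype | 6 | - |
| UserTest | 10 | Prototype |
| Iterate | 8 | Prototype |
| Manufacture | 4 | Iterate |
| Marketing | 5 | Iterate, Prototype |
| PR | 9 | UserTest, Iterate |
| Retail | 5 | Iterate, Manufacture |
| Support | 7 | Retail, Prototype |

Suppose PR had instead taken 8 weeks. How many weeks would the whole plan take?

The binding path is Prototype→Iterate→Manufacture→Retail→Support = 6+8+4+5+7 = 30; finish at 30 weeks.
The longest path through PR is only 25 weeks, so PR has float 5.
No other chain overtakes it, so the finish is 30 weeks.

30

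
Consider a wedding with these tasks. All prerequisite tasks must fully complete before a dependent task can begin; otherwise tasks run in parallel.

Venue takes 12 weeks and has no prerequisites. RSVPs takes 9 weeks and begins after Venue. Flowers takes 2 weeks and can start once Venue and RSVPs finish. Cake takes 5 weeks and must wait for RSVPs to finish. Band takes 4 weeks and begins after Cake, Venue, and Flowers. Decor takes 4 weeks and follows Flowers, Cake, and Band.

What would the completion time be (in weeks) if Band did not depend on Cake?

31

Before: longest chain Venue→RSVPs→Cake→Band→Decor = 12+9+5+4+4 = 34, finish 34.
Without Cake→Band, Band's earliest start moves from 26 to 23.
The longest chain is now Venue→RSVPs→Flowers→Band→Decor = 12+9+2+4+4 = 31, so the project takes 31 weeks.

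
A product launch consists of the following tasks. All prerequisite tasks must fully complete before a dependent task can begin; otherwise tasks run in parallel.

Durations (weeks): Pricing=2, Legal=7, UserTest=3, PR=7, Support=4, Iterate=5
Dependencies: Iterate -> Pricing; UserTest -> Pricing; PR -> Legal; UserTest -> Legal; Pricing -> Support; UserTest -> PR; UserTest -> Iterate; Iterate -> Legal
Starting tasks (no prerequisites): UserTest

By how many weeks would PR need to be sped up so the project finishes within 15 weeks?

Current finish: 17 weeks; target: 15.
PR is on every critical path, so each week cut from PR cuts the finish by one (this holds down to a finish of 15).
Need 17 − 15 = 2 weeks off PR → PR becomes 5 weeks, finish becomes 15.

2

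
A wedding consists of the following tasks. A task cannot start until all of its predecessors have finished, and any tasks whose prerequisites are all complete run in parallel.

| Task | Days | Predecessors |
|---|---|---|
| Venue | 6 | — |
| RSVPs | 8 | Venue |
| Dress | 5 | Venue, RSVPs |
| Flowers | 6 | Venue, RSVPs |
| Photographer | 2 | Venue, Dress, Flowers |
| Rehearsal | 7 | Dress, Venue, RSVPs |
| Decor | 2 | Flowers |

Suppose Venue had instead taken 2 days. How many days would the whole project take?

22

The binding path is Venue→RSVPs→Dress→Rehearsal = 6+8+5+7 = 26; finish at 26 days.
Venue lies on that path, so at 2 days the path becomes 22 days.
That remains the longest chain; total 22 days.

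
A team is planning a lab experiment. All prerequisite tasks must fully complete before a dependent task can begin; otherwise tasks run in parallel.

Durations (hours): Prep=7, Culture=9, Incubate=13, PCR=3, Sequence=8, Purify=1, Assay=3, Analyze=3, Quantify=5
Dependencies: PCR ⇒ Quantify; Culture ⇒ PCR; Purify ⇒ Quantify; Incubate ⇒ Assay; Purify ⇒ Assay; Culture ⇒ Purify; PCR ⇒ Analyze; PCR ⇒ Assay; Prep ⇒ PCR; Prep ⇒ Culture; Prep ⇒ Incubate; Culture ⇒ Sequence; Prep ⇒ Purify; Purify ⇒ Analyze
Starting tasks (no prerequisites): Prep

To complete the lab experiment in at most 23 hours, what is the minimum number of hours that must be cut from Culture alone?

1

Current finish: 24 hours; target: 23.
Culture is on every critical path, so each hour cut from Culture cuts the finish by one (this holds down to a finish of 23).
Need 24 − 23 = 1 hour off Culture → Culture becomes 8 hours, finish becomes 23.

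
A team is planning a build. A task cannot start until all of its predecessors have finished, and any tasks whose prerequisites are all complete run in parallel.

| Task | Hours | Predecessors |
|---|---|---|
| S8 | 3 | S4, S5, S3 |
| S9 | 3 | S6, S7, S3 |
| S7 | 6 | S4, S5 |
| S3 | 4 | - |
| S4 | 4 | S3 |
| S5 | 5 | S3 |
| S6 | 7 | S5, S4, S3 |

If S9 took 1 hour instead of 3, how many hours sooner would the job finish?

Baseline: S3→S5→S6→S9 = 4+5+7+3 = 19 → 19 hours.
Since S9 is critical, the -2 change carries straight to that chain (now 17 hours).
No other chain overtakes it, so the finish is 17 hours.
Change in finish: 17 − 19 = -2 hours.

2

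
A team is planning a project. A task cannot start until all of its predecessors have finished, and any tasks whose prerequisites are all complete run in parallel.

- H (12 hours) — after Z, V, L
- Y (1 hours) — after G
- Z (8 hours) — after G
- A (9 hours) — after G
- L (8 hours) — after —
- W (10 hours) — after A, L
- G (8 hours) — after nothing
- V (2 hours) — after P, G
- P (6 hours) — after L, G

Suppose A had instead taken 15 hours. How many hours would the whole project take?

Baseline: G→P→V→H = 8+6+2+12 = 28 → 28 hours.
A has 1 hour of float (longest path through it is 27).
New critical path: G→A→W = 8+15+10 = 33 ⇒ 33 hours.

33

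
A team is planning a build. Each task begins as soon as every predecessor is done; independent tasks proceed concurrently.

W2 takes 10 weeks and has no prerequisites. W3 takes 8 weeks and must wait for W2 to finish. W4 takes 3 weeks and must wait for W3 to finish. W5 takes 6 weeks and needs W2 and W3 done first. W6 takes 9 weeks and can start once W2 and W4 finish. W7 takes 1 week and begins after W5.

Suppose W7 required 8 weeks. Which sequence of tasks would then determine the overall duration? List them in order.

W2, W3, W5, W7

The binding path is W2→W3→W4→W6 = 10+8+3+9 = 30; finish at 30 weeks.
W7 has 5 weeks of float (longest path through it is 25).
Now W2→W3→W5→W7 = 10+8+6+8 = 32 is longest, so the finish becomes 32 weeks.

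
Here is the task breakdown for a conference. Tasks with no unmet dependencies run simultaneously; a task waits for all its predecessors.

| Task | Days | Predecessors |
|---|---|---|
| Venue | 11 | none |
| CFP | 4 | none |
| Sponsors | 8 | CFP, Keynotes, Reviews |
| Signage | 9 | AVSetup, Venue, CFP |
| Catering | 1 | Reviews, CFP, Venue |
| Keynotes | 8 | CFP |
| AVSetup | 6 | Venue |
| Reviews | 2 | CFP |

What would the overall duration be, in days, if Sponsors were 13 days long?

26

Critical path before the change: Venue→AVSetup→Signage = 11+6+9 = 26 giving 26 days.
Sponsors is off the critical path — its longest chain is 20 days, giving 6 of slack.
No other chain overtakes it, so the finish is 26 days.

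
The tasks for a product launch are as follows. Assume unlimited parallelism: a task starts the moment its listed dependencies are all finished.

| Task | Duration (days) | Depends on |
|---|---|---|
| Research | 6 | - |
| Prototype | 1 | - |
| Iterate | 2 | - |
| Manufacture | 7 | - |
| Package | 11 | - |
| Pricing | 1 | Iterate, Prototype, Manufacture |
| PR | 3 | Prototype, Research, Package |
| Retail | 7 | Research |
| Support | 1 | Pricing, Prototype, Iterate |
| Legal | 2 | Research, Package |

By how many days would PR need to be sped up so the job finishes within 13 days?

1

Current finish: 14 days; target: 13.
PR is on every critical path, so each day cut from PR cuts the finish by one (this holds down to a finish of 13).
Need 14 − 13 = 1 day off PR → PR becomes 2 days, finish becomes 13.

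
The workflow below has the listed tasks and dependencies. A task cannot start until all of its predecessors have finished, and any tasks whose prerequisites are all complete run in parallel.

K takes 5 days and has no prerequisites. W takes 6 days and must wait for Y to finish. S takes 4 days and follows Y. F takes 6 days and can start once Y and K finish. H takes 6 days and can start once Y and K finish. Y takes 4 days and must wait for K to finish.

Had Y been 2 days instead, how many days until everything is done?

13

Actual critical path: K→Y→W = 5+4+6 = 15 ⇒ 15 days.
Since Y is critical, the -2 change carries straight to that chain (now 13 days).
No other chain overtakes it, so the finish is 13 days.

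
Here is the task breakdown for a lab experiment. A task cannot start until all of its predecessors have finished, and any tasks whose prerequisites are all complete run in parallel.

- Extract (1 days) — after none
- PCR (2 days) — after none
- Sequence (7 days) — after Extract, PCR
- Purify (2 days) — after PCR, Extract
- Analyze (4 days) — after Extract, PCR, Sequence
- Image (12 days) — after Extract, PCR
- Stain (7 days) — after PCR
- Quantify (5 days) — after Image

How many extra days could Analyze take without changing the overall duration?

6

Critical path: PCR→Image→Quantify = 2+12+5 = 19, so the finish is 19 days.
The longest chain containing Analyze totals 13 days.
So Analyze can slip 19 − 13 = 6 days.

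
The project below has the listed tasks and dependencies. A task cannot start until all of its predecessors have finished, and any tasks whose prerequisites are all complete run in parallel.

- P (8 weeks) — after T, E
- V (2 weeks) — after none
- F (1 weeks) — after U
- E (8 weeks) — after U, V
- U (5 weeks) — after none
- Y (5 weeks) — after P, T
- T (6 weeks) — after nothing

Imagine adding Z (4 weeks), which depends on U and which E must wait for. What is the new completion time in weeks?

30

Originally the schedule takes 26 weeks.
With Z inserted, E now waits for max(U, V, Z).
New critical path: U→Z→E→P→Y = 5+4+8+8+5 = 30 ⇒ 30 weeks.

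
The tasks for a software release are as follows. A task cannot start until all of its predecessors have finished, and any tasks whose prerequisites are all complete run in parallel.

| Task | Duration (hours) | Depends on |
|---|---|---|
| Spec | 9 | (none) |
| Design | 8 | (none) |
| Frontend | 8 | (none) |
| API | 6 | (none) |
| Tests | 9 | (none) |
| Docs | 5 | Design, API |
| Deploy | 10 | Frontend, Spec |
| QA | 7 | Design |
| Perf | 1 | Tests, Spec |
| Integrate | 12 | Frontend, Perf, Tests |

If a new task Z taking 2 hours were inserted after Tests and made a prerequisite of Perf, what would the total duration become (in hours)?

24

Originally the plan takes 22 hours.
With Z inserted, Perf now waits for max(Tests, Spec, Z).
New critical path: Tests→Z→Perf→Integrate = 9+2+1+12 = 24 ⇒ 24 hours.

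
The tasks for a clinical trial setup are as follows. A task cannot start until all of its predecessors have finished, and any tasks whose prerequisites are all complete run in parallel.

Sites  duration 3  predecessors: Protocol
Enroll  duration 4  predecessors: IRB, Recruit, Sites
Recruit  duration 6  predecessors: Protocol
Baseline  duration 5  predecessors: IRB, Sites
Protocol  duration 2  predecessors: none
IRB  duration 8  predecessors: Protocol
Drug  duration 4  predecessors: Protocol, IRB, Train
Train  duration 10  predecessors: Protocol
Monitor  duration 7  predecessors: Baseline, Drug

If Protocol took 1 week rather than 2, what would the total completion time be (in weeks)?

22

Actual critical path: Protocol→Train→Drug→Monitor = 2+10+4+7 = 23 ⇒ 23 weeks.
Protocol is on the critical path; changing it to 1 makes that path 22 weeks.
That remains the longest chain; total 22 weeks.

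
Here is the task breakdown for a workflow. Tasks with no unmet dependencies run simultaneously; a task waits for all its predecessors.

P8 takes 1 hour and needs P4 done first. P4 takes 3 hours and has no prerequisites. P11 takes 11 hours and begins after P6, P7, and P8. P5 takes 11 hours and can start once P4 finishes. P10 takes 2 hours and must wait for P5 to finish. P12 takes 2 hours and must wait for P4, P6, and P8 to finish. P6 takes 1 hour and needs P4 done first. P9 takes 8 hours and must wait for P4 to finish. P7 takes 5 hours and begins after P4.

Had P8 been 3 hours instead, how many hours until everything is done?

The binding path is P4→P7→P11 = 3+5+11 = 19; finish at 19 hours.
The longest path through P8 is only 15 hours, so P8 has float 4.
That remains the longest chain; total 19 hours.

19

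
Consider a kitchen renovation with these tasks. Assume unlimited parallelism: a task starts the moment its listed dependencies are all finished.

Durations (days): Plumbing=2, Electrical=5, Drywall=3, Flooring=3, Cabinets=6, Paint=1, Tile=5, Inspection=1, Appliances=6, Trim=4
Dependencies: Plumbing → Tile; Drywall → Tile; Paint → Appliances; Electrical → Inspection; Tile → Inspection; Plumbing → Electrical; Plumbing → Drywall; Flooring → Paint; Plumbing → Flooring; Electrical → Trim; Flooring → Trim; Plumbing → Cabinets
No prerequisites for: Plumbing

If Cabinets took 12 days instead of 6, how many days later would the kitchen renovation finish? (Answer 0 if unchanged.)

As given, the longest chain is Plumbing→Flooring→Paint→Appliances = 2+3+1+6 = 12, so the finish is 12 days.
The longest path through Cabinets is only 8 days, so Cabinets has float 4.
New critical path: Plumbing→Cabinets = 2+12 = 14 ⇒ 14 days.
Change in finish: 14 − 12 = +2 days.

2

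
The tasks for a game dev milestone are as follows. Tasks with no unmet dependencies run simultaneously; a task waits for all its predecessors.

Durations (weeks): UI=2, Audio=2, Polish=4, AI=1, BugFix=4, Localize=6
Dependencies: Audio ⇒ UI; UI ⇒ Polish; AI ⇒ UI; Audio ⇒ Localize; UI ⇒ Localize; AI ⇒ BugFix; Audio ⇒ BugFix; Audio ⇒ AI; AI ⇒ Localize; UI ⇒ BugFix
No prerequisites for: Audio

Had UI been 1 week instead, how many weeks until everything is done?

The binding path is Audio→AI→UI→Localize = 2+1+2+6 = 11; finish at 11 weeks.
UI is on the critical path; changing it to 1 makes that path 10 weeks.
The critical path is still Audio→AI→UI→Localize; finish is now 10 weeks.

10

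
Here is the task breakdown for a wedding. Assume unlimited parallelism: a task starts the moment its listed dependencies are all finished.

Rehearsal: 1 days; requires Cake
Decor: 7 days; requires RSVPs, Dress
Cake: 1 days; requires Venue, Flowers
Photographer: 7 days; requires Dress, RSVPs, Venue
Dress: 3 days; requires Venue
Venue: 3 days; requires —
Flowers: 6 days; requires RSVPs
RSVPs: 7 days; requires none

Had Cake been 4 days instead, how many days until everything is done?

The binding path is RSVPs→Flowers→Cake→Rehearsal = 7+6+1+1 = 15; finish at 15 days.
Cake is on the critical path; changing it to 4 makes that path 18 days.
That remains the longest chain; total 18 days.

18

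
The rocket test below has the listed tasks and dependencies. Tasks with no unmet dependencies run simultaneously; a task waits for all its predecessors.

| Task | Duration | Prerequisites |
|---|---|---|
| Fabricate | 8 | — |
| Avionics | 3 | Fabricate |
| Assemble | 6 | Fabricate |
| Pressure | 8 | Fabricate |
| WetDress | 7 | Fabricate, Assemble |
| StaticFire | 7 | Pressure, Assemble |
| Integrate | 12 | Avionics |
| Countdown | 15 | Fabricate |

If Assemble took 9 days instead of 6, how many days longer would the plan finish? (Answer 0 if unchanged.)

1

Actual critical path: Fabricate→Avionics→Integrate = 8+3+12 = 23 ⇒ 23 days.
Assemble is off the critical path — its longest chain is 21 days, giving 2 of slack.
New critical path: Fabricate→Assemble→WetDress = 8+9+7 = 24 ⇒ 24 days.
Change in finish: 24 − 23 = +1 days.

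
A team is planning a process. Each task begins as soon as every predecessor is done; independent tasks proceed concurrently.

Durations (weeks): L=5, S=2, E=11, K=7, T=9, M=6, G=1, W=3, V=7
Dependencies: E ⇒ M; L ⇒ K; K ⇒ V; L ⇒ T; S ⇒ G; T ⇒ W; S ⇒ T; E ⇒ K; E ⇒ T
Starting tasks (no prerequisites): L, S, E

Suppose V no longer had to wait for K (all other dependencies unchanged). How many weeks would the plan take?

With the dependency in place, E→K→V = 11+7+7 = 25 sets the finish at 25 weeks.
Without K→V, V's earliest start moves from 18 to 0.
New critical path: E→T→W = 11+9+3 = 23 ⇒ 23 weeks.

23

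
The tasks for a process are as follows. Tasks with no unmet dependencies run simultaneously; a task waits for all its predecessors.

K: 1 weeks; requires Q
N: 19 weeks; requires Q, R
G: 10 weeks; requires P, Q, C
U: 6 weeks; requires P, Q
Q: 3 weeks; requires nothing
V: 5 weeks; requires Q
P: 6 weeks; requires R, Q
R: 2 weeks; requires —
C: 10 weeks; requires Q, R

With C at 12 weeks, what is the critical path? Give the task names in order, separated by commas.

Q, C, G

Actual critical path: Q→C→G = 3+10+10 = 23 ⇒ 23 weeks.
Since C is critical, the +2 change carries straight to that chain (now 25 weeks).
No other chain overtakes it, so the finish is 25 weeks.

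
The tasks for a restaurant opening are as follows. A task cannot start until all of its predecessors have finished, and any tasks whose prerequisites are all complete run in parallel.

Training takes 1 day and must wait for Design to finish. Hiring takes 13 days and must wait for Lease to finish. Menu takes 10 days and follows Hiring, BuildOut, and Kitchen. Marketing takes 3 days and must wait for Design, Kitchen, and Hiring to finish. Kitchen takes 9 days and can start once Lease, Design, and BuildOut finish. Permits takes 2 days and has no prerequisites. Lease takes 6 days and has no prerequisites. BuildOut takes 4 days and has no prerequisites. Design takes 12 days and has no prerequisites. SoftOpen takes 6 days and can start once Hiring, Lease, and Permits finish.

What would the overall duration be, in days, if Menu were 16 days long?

Critical path before the change: Design→Kitchen→Menu = 12+9+10 = 31 giving 31 days.
Menu lies on that path, so at 16 days the path becomes 37 days.
No other chain overtakes it, so the finish is 37 days.

37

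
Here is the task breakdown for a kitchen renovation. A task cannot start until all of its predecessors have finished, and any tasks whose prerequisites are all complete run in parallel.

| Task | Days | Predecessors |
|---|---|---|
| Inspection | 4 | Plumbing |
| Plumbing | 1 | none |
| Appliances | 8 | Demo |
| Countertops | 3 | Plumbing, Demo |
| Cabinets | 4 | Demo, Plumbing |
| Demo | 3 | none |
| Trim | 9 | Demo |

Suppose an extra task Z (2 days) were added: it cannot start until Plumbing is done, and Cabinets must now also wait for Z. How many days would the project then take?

Originally the project takes 12 days.
With Z inserted, Cabinets now waits for max(Demo, Plumbing, Z).
New critical path: Demo→Trim = 3+9 = 12 ⇒ 12 days.

12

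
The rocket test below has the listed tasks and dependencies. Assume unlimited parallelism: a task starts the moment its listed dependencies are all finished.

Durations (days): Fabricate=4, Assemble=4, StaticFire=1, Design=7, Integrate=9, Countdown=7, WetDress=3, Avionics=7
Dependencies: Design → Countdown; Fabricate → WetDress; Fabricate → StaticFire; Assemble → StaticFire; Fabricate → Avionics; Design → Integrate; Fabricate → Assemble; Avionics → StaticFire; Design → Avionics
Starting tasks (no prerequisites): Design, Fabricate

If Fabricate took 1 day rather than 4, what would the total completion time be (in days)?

As given, the longest chain is Design→Integrate = 7+9 = 16, so the finish is 16 days.
The longest path through Fabricate is only 12 days, so Fabricate has float 4.
No other chain overtakes it, so the finish is 16 days.

16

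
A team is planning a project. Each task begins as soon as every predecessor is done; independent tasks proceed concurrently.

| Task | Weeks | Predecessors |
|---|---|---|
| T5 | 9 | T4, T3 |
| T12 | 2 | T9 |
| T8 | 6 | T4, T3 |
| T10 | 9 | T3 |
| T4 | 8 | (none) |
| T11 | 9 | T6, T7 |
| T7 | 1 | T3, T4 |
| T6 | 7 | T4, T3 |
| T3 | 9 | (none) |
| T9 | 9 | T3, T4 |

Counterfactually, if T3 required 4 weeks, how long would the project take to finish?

24

Actual critical path: T3→T6→T11 = 9+7+9 = 25 ⇒ 25 weeks.
T3 lies on that path, so at 4 weeks the path becomes 20 weeks.
Now T4→T6→T11 = 8+7+9 = 24 is longest, so the finish becomes 24 weeks.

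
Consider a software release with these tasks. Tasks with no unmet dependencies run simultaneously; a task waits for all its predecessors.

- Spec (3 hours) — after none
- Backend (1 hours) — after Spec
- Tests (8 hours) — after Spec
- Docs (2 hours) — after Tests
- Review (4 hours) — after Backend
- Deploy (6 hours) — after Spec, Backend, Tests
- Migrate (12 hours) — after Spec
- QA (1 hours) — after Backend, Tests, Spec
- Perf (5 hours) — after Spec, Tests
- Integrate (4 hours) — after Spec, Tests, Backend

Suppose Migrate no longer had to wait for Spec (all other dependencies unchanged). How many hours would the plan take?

17

Before: longest chain Spec→Tests→Deploy = 3+8+6 = 17, finish 17.
Without Spec→Migrate, Migrate's earliest start moves from 3 to 0.
After: Spec→Tests→Deploy = 3+8+6 = 17 → 17 hours.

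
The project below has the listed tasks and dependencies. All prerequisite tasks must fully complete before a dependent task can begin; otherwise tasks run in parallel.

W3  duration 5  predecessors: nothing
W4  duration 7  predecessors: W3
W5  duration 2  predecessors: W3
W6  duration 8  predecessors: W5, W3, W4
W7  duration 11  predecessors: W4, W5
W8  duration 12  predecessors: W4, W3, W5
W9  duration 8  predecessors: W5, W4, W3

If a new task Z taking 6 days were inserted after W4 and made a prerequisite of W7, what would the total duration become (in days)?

29

Originally the project takes 24 days.
With Z inserted, W7 now waits for max(W4, W5, Z).
New critical path: W3→W4→Z→W7 = 5+7+6+11 = 29 ⇒ 29 days.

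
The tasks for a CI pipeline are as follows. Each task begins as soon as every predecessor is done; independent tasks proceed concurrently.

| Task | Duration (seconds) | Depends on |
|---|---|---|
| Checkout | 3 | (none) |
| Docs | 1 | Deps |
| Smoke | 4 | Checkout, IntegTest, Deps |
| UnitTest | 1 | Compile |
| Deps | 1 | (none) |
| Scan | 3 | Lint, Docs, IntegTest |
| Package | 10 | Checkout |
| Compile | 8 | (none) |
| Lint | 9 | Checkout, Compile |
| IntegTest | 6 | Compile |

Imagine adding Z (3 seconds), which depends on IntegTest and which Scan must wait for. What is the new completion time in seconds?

Originally the project takes 20 seconds.
With Z inserted, Scan now waits for max(Lint, Docs, IntegTest, Z).
New critical path: Compile→Lint→Scan = 8+9+3 = 20 ⇒ 20 seconds.

20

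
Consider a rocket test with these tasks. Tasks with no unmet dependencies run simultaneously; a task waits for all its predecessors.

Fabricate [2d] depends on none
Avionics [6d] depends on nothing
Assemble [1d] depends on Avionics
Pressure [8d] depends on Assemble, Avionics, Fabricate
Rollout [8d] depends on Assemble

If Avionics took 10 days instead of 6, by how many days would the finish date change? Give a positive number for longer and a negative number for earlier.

Critical path before the change: Avionics→Assemble→Pressure = 6+1+8 = 15 giving 15 days.
Since Avionics is critical, the +4 change carries straight to that chain (now 19 days).
That remains the longest chain; total 19 days.
Change in finish: 19 − 15 = +4 days.

4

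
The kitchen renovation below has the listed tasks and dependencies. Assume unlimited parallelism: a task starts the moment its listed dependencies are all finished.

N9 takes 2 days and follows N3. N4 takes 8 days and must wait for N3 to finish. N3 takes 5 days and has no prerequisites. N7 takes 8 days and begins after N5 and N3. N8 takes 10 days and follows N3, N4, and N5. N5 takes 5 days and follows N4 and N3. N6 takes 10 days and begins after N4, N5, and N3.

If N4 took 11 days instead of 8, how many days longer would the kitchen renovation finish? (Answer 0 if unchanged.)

3

As given, the longest chain is N3→N4→N5→N6 = 5+8+5+10 = 28, so the finish is 28 days.
N4 lies on that path, so at 11 days the path becomes 31 days.
That remains the longest chain; total 31 days.
Change in finish: 31 − 28 = +3 days.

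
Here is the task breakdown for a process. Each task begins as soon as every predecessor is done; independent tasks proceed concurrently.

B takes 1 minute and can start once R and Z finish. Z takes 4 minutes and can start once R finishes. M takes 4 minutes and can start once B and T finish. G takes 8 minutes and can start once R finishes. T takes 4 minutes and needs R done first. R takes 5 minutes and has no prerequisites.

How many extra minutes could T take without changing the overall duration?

R→Z→B→M = 5+4+1+4 = 14 sets the makespan at 14 minutes.
Longest path through T: 13 minutes (earliest finish 9, latest finish 10).
So T can slip 10 − 9 = 1 minute.

1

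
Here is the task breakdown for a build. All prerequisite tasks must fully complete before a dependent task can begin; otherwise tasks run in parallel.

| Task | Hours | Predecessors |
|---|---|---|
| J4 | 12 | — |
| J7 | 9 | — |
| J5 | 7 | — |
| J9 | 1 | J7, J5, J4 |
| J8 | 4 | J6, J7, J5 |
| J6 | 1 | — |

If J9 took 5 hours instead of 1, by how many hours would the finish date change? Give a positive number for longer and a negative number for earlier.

4

Actual critical path: J4→J9 = 12+1 = 13 ⇒ 13 hours.
Since J9 is critical, the +4 change carries straight to that chain (now 17 hours).
That remains the longest chain; total 17 hours.
Change in finish: 17 − 13 = +4 hours.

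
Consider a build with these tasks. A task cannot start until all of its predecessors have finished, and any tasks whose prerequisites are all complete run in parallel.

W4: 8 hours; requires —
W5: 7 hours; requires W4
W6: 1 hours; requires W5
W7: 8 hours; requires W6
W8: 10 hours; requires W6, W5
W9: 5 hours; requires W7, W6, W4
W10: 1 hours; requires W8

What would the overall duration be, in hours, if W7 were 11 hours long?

The binding path is W4→W5→W6→W7→W9 = 8+7+1+8+5 = 29; finish at 29 hours.
W7 lies on that path, so at 11 hours the path becomes 32 hours.
No other chain overtakes it, so the finish is 32 hours.

32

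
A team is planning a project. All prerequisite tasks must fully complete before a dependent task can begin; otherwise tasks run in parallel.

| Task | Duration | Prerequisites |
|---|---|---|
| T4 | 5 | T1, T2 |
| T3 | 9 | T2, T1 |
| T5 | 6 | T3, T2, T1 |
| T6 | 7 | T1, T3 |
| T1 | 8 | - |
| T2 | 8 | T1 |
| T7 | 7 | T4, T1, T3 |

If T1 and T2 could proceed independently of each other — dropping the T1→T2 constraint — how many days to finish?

24

With the dependency in place, T1→T2→T3→T6 = 8+8+9+7 = 32 sets the finish at 32 days.
Without T1→T2, T2's earliest start moves from 8 to 0.
New critical path: T1→T3→T6 = 8+9+7 = 24 ⇒ 24 days.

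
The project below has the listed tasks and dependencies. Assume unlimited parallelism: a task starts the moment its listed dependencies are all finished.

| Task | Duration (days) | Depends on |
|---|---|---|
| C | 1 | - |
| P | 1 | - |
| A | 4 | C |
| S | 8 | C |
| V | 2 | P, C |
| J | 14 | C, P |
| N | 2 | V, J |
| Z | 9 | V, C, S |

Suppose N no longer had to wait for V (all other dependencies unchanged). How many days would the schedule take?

18

Original critical path: C→S→Z = 1+8+9 = 18 ⇒ 18 days.
Dropping V→N doesn't change N's earliest start (15); another predecessor still binds.
After: C→S→Z = 1+8+9 = 18 → 18 days.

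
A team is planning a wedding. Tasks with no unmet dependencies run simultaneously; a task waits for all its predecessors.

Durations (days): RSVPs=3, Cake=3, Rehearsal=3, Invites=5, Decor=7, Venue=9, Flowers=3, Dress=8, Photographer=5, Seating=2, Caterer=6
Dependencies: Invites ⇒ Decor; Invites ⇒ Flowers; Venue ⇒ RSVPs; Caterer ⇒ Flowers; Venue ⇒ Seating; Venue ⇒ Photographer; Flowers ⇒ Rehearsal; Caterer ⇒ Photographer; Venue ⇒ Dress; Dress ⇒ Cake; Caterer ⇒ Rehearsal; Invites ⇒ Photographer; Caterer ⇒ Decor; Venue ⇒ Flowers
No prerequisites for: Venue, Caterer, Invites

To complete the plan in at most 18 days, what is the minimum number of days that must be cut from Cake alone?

2

Current finish: 20 days; target: 18.
Cake is on every critical path, so each day cut from Cake cuts the finish by one (this holds down to a finish of 18).
Need 20 − 18 = 2 days off Cake → Cake becomes 1 day, finish becomes 18.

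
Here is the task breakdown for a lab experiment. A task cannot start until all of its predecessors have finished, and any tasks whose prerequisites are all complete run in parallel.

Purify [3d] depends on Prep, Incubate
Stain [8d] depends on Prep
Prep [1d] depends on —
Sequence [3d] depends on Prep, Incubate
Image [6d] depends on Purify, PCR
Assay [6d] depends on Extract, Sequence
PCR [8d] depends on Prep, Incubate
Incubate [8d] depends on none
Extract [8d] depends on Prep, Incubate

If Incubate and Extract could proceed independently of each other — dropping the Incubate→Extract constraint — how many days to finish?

With the dependency in place, Incubate→Extract→Assay = 8+8+6 = 22 sets the finish at 22 days.
Without Incubate→Extract, Extract's earliest start moves from 8 to 1.
The longest chain is now Incubate→PCR→Image = 8+8+6 = 22, so the schedule takes 22 days.

22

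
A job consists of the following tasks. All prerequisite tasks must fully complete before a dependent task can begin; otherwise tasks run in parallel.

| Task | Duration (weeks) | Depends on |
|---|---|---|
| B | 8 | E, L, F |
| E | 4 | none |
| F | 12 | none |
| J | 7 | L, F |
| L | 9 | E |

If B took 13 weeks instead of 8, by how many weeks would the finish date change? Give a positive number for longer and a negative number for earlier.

5

Critical path before the change: E→L→B = 4+9+8 = 21 giving 21 weeks.
Since B is critical, the +5 change carries straight to that chain (now 26 weeks).
That remains the longest chain; total 26 weeks.
Change in finish: 26 − 21 = +5 weeks.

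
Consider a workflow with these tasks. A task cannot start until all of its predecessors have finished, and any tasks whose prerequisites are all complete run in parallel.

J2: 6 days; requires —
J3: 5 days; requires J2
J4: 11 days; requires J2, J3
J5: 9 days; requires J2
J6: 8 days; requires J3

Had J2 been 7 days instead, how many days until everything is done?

23

Baseline: J2→J3→J4 = 6+5+11 = 22 → 22 days.
Since J2 is critical, the +1 change carries straight to that chain (now 23 days).
That remains the longest chain; total 23 days.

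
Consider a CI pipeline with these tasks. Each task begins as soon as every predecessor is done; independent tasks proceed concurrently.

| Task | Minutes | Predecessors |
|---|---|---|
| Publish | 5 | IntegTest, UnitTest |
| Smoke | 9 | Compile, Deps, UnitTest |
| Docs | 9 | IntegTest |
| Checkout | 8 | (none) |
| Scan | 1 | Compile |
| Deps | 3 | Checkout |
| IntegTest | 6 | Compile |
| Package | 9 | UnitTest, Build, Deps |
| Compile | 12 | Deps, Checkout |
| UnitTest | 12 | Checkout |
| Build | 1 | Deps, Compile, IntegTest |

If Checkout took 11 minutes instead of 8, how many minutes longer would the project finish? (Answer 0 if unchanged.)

Critical path before the change: Checkout→Deps→Compile→IntegTest→Build→Package = 8+3+12+6+1+9 = 39 giving 39 minutes.
Since Checkout is critical, the +3 change carries straight to that chain (now 42 minutes).
No other chain overtakes it, so the finish is 42 minutes.
Change in finish: 42 − 39 = +3 minutes.

3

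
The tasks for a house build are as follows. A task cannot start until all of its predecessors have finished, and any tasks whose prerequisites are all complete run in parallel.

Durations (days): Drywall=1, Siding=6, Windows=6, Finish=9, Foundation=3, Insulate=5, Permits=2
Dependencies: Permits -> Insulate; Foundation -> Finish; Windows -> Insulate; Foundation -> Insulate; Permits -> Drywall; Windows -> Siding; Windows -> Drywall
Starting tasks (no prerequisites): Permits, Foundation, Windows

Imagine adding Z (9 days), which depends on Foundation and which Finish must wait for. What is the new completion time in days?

21

Originally the project takes 12 days.
With Z inserted, Finish now waits for max(Foundation, Z).
New critical path: Foundation→Z→Finish = 3+9+9 = 21 ⇒ 21 days.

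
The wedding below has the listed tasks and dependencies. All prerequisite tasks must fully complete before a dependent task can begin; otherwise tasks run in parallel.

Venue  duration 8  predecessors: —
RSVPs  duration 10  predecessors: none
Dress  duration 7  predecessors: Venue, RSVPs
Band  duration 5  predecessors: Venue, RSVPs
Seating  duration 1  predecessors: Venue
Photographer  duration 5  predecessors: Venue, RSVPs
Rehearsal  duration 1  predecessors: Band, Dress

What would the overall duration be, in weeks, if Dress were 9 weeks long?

Actual critical path: RSVPs→Dress→Rehearsal = 10+7+1 = 18 ⇒ 18 weeks.
Since Dress is critical, the +2 change carries straight to that chain (now 20 weeks).
No other chain overtakes it, so the finish is 20 weeks.

20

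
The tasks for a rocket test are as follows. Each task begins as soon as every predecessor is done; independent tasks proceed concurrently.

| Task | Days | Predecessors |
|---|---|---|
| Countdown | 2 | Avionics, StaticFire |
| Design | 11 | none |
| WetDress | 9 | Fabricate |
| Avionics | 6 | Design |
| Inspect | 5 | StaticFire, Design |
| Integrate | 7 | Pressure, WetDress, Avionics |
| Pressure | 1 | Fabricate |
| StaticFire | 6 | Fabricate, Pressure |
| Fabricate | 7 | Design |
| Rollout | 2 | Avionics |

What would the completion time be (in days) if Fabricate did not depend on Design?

24

With the dependency in place, Design→Fabricate→WetDress→Integrate = 11+7+9+7 = 34 sets the finish at 34 days.
Without Design→Fabricate, Fabricate's earliest start moves from 11 to 0.
The longest chain is now Design→Avionics→Integrate = 11+6+7 = 24, so the rocket test takes 24 days.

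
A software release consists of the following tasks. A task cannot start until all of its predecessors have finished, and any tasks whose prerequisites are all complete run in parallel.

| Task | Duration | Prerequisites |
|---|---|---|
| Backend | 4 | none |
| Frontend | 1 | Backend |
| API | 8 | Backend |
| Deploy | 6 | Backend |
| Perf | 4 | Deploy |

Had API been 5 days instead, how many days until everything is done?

As given, the longest chain is Backend→Deploy→Perf = 4+6+4 = 14, so the finish is 14 days.
API has 2 days of float (longest path through it is 12).
That remains the longest chain; total 14 days.

14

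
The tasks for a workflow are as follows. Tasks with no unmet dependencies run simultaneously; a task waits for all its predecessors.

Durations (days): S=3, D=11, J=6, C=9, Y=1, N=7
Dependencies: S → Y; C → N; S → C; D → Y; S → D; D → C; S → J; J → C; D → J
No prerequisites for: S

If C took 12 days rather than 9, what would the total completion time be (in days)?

39

Critical path before the change: S→D→J→C→N = 3+11+6+9+7 = 36 giving 36 days.
C lies on that path, so at 12 days the path becomes 39 days.
That remains the longest chain; total 39 days.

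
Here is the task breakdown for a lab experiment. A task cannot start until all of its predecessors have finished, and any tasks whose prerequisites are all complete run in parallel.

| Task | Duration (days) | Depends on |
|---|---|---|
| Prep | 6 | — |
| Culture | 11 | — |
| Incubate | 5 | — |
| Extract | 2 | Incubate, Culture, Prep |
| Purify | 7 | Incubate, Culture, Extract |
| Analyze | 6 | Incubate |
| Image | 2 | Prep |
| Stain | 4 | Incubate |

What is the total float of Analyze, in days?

9

Culture→Extract→Purify = 11+2+7 = 20 sets the makespan at 20 days.
The longest chain containing Analyze totals 11 days.
Slack of Analyze = 14 − 5 = 9 days.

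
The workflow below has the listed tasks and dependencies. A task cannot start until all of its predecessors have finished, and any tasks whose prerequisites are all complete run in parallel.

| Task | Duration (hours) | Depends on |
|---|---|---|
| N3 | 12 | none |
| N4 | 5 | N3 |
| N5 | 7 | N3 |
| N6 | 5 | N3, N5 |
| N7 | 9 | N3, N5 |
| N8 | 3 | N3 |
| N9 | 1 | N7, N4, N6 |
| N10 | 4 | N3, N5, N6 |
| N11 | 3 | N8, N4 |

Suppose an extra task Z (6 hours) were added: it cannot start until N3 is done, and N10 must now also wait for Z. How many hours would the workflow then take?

29

Originally the workflow takes 29 hours.
With Z inserted, N10 now waits for max(N3, N5, N6, Z).
New critical path: N3→N5→N7→N9 = 12+7+9+1 = 29 ⇒ 29 hours.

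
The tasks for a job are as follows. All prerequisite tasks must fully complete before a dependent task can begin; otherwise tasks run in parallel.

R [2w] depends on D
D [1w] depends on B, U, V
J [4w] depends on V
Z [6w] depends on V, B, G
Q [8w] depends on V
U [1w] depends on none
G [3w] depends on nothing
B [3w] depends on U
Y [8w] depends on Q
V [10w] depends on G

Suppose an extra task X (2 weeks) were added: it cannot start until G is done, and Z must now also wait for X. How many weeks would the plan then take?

Originally the plan takes 29 weeks.
With X inserted, Z now waits for max(V, B, G, X).
New critical path: G→V→Q→Y = 3+10+8+8 = 29 ⇒ 29 weeks.

29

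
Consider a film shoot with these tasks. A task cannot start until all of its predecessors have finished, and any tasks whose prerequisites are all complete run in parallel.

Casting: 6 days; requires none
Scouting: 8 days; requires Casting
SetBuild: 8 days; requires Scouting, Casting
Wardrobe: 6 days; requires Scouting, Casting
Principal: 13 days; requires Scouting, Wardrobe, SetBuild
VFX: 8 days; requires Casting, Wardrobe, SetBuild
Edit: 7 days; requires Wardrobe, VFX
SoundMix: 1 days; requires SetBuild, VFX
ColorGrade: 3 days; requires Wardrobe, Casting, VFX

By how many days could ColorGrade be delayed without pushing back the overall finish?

4

The longest chain is Casting→Scouting→SetBuild→VFX→Edit = 6+8+8+8+7 = 37; overall finish 37 days.
Longest path through ColorGrade: 33 days (earliest finish 33, latest finish 37).
Float = 37 − 33 = 4.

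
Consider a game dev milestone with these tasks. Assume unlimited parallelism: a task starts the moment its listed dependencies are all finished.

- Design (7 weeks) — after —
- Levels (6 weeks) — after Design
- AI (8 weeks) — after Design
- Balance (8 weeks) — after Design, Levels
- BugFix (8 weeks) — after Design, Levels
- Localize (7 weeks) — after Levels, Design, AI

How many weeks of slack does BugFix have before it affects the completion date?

The longest chain is Design→AI→Localize = 7+8+7 = 22; overall finish 22 weeks.
BugFix finishes as early as 21 and must finish by 22.
Slack of BugFix = 14 − 13 = 1 week.

1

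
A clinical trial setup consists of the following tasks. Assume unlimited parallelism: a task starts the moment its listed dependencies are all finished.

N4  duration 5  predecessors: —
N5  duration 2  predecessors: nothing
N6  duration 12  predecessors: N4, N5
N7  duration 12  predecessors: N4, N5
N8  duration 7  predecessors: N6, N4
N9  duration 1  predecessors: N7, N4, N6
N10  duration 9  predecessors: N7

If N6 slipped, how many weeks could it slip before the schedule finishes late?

2

N4→N7→N10 = 5+12+9 = 26 sets the makespan at 26 weeks.
The longest chain containing N6 totals 24 weeks.
Float = 26 − 24 = 2.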